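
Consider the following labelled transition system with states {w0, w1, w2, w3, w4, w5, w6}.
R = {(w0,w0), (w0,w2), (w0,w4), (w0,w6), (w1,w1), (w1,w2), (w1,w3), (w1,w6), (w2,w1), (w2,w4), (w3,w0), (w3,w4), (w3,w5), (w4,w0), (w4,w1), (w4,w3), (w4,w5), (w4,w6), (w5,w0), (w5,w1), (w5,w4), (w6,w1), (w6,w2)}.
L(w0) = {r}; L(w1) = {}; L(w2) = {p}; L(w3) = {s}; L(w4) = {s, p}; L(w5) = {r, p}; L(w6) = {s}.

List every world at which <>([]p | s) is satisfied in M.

Recall that []ψ holds at a world iff ψ holds at every accessible world, and <>ψ holds iff ψ holds at some accessible world.
Let φ = <>([]p | s). Evaluate φ at each world:
  w0 (successors {w0, w2, w4, w6}): φ is true.
  w1 (successors {w1, w2, w3, w6}): φ is true.
  w2 (successors {w1, w4}): φ is true.
  w3 (successors {w0, w4, w5}): φ is true.
  w4 (successors {w0, w1, w3, w5, w6}): φ is true.
  w5 (successors {w0, w1, w4}): φ is true.
  w6 (successors {w1, w2}): φ is false.
For instance, at w0:
  At w0: <>([]p | s) requires []p | s at some successor in {w0, w2, w4, w6}.
    []p | s holds at w4, so <>([]p | s) is true at w0.
      At w4: []p is false, s is true, so []p | s is true.
Satisfying worlds: {w0, w1, w2, w3, w4, w5}

w0, w1, w2, w3, w4, w5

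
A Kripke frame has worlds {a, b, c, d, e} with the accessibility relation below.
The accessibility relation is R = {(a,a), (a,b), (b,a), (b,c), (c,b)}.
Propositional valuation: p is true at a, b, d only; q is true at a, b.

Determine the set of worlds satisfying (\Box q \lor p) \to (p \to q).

Let φ = (\Box q \lor p) \to (p \to q). Evaluate φ at each world:
  a (successors {a, b}): φ is true.
  b (successors {a, c}): φ is true.
  c (successors {b}): φ is true.
  d (successors ∅): φ is false.
  e (successors ∅): φ is true.
For instance, at a:
  At a: \Box q \lor p is true, p \to q is true, so (\Box q \lor p) \to (p \to q) is true.
    At a: \Box q is true, p is true, so \Box q \lor p is true.
      At a: \Box q requires q at every successor {a, b}.
        At a: q is true.
        At b: q is true.
      So \Box q is true at a.
Satisfying worlds: {a, b, c, e}

a, b, c, e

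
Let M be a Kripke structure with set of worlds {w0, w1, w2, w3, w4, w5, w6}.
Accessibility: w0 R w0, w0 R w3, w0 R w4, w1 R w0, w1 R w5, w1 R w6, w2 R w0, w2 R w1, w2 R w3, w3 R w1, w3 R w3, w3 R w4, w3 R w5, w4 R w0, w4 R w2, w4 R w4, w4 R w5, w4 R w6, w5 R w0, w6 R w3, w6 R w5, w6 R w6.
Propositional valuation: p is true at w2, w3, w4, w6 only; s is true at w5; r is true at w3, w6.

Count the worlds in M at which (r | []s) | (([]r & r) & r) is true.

2

Recall that []ψ holds at a world iff ψ holds at every accessible world, and <>ψ holds iff ψ holds at some accessible world.
Let φ = (r | []s) | (([]r & r) & r). Evaluate φ at each world:
  w0 (successors {w0, w3, w4}): φ is false.
  w1 (successors {w0, w5, w6}): φ is false.
  w2 (successors {w0, w1, w3}): φ is false.
  w3 (successors {w1, w3, w4, w5}): φ is true.
  w4 (successors {w0, w2, w4, w5, w6}): φ is false.
  w5 (successors {w0}): φ is false.
  w6 (successors {w3, w5, w6}): φ is true.
For instance, at w5:
  At w5: r | []s is false, ([]r & r) & r is false, so (r | []s) | (([]r & r) & r) is false.
    At w5: r is false, []s is false, so r | []s is false.
      At w5: []s requires s at every successor {w0}.
        s fails at w0, so []s is false at w5.
    At w5: []r & r is false, r is false, so ([]r & r) & r is false.
      At w5: []r is false, r is false, so []r & r is false.
Satisfying worlds: {w3, w6}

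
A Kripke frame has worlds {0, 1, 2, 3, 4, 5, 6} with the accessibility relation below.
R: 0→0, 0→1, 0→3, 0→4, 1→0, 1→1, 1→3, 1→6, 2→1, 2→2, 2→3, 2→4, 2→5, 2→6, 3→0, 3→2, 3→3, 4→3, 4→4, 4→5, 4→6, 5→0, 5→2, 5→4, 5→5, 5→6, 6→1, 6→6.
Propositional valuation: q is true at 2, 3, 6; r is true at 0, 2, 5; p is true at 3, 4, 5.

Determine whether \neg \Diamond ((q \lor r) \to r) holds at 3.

At 3: \Diamond ((q \lor r) \to r) is true, so \neg \Diamond ((q \lor r) \to r) is false.
  At 3: \Diamond ((q \lor r) \to r) requires (q \lor r) \to r at some successor in {0, 2, 3}.
    (q \lor r) \to r holds at 0, so \Diamond ((q \lor r) \to r) is true at 3.

No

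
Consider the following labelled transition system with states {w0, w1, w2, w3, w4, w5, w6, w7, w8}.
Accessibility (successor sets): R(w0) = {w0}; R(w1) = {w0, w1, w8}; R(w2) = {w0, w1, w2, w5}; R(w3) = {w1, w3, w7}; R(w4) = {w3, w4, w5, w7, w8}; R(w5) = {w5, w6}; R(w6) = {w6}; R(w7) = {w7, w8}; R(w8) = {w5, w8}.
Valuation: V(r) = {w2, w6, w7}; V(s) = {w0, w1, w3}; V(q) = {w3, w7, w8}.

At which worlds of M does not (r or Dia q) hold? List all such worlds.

w0, w5

Let φ = not (r or Dia q). Evaluate φ at each world:
  w0 (successors {w0}): φ is true.
  w1 (successors {w0, w1, w8}): φ is false.
  w2 (successors {w0, w1, w2, w5}): φ is false.
  w3 (successors {w1, w3, w7}): φ is false.
  w4 (successors {w3, w4, w5, w7, w8}): φ is false.
  w5 (successors {w5, w6}): φ is true.
  w6 (successors {w6}): φ is false.
  w7 (successors {w7, w8}): φ is false.
  w8 (successors {w5, w8}): φ is false.
For instance, at w2:
  At w2: r or Dia q is true, so not (r or Dia q) is false.
    At w2: r is true, Dia q is false, so r or Dia q is true.
      At w2: Dia q requires q at some successor in {w0, w1, w2, w5}.
        At w0: q is false.
        At w1: q is false.
        At w2: q is false.
        At w5: q is false.
      So Dia q is false at w2.
Satisfying worlds: {w0, w5}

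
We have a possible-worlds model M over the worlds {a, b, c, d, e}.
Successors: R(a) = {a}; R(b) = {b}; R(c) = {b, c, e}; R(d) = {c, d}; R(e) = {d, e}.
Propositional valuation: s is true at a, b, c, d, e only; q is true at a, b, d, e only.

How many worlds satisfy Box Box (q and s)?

Let φ = Box Box (q and s). Evaluate φ at each world:
  a (successors {a}): φ is true.
  b (successors {b}): φ is true.
  c (successors {b, c, e}): φ is false.
  d (successors {c, d}): φ is false.
  e (successors {d, e}): φ is false.
For instance, at a:
  At a: Box Box (q and s) requires Box (q and s) at every successor {a}.
      At a: Box (q and s) requires q and s at every successor {a}.
        At a: q and s is true.
      So Box (q and s) is true at a.
  So Box Box (q and s) is true at a.
Satisfying worlds: {a, b}

2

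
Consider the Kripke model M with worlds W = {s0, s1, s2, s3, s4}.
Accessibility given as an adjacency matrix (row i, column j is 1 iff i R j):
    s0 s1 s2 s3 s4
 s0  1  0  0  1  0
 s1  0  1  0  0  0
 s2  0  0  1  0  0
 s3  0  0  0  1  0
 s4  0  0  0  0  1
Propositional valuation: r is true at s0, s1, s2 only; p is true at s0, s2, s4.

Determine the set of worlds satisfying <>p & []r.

Let φ = <>p & []r. Evaluate φ at each world:
  s0 (successors {s0, s3}): φ is false.
  s1 (successors {s1}): φ is false.
  s2 (successors {s2}): φ is true.
  s3 (successors {s3}): φ is false.
  s4 (successors {s4}): φ is false.
For instance, at s3:
  At s3: <>p is false, []r is false, so <>p & []r is false.
    At s3: <>p requires p at some successor in {s3}.
      At s3: p is false.
    So <>p is false at s3.
    At s3: []r requires r at every successor {s3}.
      r fails at s3, so []r is false at s3.
Satisfying worlds: {s2}

s2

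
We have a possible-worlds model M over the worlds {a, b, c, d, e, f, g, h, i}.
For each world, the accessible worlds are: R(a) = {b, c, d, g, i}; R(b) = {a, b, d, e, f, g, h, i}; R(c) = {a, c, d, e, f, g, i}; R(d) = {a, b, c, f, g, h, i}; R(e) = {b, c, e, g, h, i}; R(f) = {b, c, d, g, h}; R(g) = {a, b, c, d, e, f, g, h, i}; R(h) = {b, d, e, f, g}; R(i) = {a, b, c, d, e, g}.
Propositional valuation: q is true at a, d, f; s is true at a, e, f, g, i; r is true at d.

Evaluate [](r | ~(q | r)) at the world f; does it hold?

Yes

At f: [](r | ~(q | r)) requires r | ~(q | r) at every successor {b, c, d, g, h}.
  At b: r | ~(q | r) is true.
  At c: r | ~(q | r) is true.
  At d: r | ~(q | r) is true.
  At g: r | ~(q | r) is true.
  At h: r | ~(q | r) is true.
So [](r | ~(q | r)) is true at f.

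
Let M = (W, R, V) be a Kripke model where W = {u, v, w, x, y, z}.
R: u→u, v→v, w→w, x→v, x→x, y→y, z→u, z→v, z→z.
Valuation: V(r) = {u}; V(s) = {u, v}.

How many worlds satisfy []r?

1

Recall that []ψ holds at a world iff ψ holds at every accessible world, and <>ψ holds iff ψ holds at some accessible world.
Let φ = []r. Evaluate φ at each world:
  u (successors {u}): φ is true.
  v (successors {v}): φ is false.
  w (successors {w}): φ is false.
  x (successors {v, x}): φ is false.
  y (successors {y}): φ is false.
  z (successors {u, v, z}): φ is false.
For instance, at u:
  At u: []r requires r at every successor {u}.
    At u: r is true.
  So []r is true at u.
Satisfying worlds: {u}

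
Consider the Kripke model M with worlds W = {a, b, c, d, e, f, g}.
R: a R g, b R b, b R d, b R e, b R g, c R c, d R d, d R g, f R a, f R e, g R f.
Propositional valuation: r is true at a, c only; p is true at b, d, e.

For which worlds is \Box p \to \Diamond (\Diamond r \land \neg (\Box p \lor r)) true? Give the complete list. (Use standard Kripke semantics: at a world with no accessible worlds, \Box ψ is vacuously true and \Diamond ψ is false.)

a, b, c, d, f, g

Let φ = \Box p \to \Diamond (\Diamond r \land \neg (\Box p \lor r)). Evaluate φ at each world:
  a (successors {g}): φ is true.
  b (successors {b, d, e, g}): φ is true.
  c (successors {c}): φ is true.
  d (successors {d, g}): φ is true.
  e (successors ∅): φ is false.
  f (successors {a, e}): φ is true.
  g (successors {f}): φ is true.
For instance, at g:
  At g: \Box p is false, \Diamond (\Diamond r \land \neg (\Box p \lor r)) is true, so \Box p \to \Diamond (\Diamond r \land \neg (\Box p \lor r)) is true.
    At g: \Box p requires p at every successor {f}.
      p fails at f, so \Box p is false at g.
    At g: \Diamond (\Diamond r \land \neg (\Box p \lor r)) requires \Diamond r \land \neg (\Box p \lor r) at some successor in {f}.
      \Diamond r \land \neg (\Box p \lor r) holds at f, so \Diamond (\Diamond r \land \neg (\Box p \lor r)) is true at g.
Satisfying worlds: {a, b, c, d, f, g}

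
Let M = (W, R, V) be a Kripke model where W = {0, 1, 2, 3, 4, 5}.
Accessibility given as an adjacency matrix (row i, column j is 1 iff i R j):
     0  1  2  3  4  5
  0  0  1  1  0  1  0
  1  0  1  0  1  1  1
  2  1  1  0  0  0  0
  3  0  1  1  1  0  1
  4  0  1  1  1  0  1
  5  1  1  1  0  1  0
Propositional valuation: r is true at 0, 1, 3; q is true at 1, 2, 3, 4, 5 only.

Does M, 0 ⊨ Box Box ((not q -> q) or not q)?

Yes

At 0: Box Box ((not q -> q) or not q) requires Box ((not q -> q) or not q) at every successor {1, 2, 4}.
    At 1: Box ((not q -> q) or not q) requires (not q -> q) or not q at every successor {1, 3, 4, 5}.
      At 1: (not q -> q) or not q is true.
      At 3: (not q -> q) or not q is true.
      At 4: (not q -> q) or not q is true.
      At 5: (not q -> q) or not q is true.
    So Box ((not q -> q) or not q) is true at 1.
    At 2: Box ((not q -> q) or not q) requires (not q -> q) or not q at every successor {0, 1}.
      At 0: (not q -> q) or not q is true.
      At 1: (not q -> q) or not q is true.
    So Box ((not q -> q) or not q) is true at 2.
    At 4: Box ((not q -> q) or not q) requires (not q -> q) or not q at every successor {1, 2, 3, 5}.
      At 1: (not q -> q) or not q is true.
      At 2: (not q -> q) or not q is true.
      At 3: (not q -> q) or not q is true.
      At 5: (not q -> q) or not q is true.
    So Box ((not q -> q) or not q) is true at 4.
So Box Box ((not q -> q) or not q) is true at 0.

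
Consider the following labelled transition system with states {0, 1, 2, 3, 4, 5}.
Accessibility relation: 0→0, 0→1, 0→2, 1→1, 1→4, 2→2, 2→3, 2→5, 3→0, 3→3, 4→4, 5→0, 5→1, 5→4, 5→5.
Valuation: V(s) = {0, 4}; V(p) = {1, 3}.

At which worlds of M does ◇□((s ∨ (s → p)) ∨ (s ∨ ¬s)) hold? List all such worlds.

0, 1, 2, 3, 4, 5

Recall that □ψ holds at a world iff ψ holds at every accessible world, and ◇ψ holds iff ψ holds at some accessible world.
Let φ = ◇□((s ∨ (s → p)) ∨ (s ∨ ¬s)). Evaluate φ at each world:
  0 (successors {0, 1, 2}): φ is true.
  1 (successors {1, 4}): φ is true.
  2 (successors {2, 3, 5}): φ is true.
  3 (successors {0, 3}): φ is true.
  4 (successors {4}): φ is true.
  5 (successors {0, 1, 4, 5}): φ is true.
For instance, at 3:
  At 3: ◇□((s ∨ (s → p)) ∨ (s ∨ ¬s)) requires □((s ∨ (s → p)) ∨ (s ∨ ¬s)) at some successor in {0, 3}.
    □((s ∨ (s → p)) ∨ (s ∨ ¬s)) holds at 0, so ◇□((s ∨ (s → p)) ∨ (s ∨ ¬s)) is true at 3.
      At 0: □((s ∨ (s → p)) ∨ (s ∨ ¬s)) requires (s ∨ (s → p)) ∨ (s ∨ ¬s) at every successor {0, 1, 2}.
        At 0: (s ∨ (s → p)) ∨ (s ∨ ¬s) is true.
        At 1: (s ∨ (s → p)) ∨ (s ∨ ¬s) is true.
        At 2: (s ∨ (s → p)) ∨ (s ∨ ¬s) is true.
      So □((s ∨ (s → p)) ∨ (s ∨ ¬s)) is true at 0.
Satisfying worlds: {0, 1, 2, 3, 4, 5}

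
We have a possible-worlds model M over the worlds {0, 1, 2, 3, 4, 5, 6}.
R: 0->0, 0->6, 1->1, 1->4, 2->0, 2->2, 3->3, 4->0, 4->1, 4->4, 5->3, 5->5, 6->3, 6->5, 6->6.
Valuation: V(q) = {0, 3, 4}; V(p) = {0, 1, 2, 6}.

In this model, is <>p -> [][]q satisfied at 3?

At 3: <>p is false, [][]q is true, so <>p -> [][]q is true.
  At 3: <>p requires p at some successor in {3}.
    At 3: p is false.
  So <>p is false at 3.
  At 3: [][]q requires []q at every successor {3}.
      At 3: []q requires q at every successor {3}.
        At 3: q is true.
      So []q is true at 3.
  So [][]q is true at 3.

Yes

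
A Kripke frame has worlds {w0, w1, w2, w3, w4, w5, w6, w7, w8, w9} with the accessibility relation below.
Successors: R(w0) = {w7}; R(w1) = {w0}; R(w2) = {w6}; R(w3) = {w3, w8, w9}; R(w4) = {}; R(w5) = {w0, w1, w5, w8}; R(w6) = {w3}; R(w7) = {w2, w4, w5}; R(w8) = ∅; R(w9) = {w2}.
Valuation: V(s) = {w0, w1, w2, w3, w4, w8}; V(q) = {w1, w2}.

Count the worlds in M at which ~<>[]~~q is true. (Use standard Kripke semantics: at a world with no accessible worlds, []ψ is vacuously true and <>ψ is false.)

7

Let φ = ~<>[]~~q. Evaluate φ at each world:
  w0 (successors {w7}): φ is true.
  w1 (successors {w0}): φ is true.
  w2 (successors {w6}): φ is true.
  w3 (successors {w3, w8, w9}): φ is false.
  w4 (successors ∅): φ is true.
  w5 (successors {w0, w1, w5, w8}): φ is false.
  w6 (successors {w3}): φ is true.
  w7 (successors {w2, w4, w5}): φ is false.
  w8 (successors ∅): φ is true.
  w9 (successors {w2}): φ is true.
For instance, at w5:
  At w5: <>[]~~q is true, so ~<>[]~~q is false.
    At w5: <>[]~~q requires []~~q at some successor in {w0, w1, w5, w8}.
      []~~q holds at w8, so <>[]~~q is true at w5.
Satisfying worlds: {w0, w1, w2, w4, w6, w8, w9}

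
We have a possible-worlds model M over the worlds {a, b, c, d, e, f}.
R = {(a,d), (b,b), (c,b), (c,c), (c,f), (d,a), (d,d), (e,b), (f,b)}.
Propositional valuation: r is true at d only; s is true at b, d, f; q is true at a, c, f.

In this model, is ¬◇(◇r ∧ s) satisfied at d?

Recall that ◇ψ holds at a world iff ψ holds at some accessible world.
At d: ◇(◇r ∧ s) is true, so ¬◇(◇r ∧ s) is false.
  At d: ◇(◇r ∧ s) requires ◇r ∧ s at some successor in {a, d}.
    ◇r ∧ s holds at d, so ◇(◇r ∧ s) is true at d.
      At d: ◇r is true, s is true, so ◇r ∧ s is true.

No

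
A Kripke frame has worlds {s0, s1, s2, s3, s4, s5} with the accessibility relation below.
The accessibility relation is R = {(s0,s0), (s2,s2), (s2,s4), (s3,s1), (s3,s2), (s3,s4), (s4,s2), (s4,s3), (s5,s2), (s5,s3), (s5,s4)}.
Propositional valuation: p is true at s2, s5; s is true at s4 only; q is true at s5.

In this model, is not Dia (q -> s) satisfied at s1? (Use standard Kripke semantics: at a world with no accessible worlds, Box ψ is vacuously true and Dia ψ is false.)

Yes

At s1: Dia (q -> s) is false, so not Dia (q -> s) is true.
  At s1: no accessible worlds, so Dia (q -> s) is false.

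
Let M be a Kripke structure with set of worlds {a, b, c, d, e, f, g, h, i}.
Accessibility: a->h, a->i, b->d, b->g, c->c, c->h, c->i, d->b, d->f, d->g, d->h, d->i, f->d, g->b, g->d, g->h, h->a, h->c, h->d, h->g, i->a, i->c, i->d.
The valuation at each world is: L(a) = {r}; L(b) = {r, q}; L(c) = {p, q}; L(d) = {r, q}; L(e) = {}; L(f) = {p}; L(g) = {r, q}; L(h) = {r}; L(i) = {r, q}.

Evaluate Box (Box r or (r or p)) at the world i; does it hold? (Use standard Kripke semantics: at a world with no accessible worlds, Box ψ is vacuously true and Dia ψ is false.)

Recall that Box ψ holds at a world iff ψ holds at every accessible world, and Dia ψ holds iff ψ holds at some accessible world.
At i: Box (Box r or (r or p)) requires Box r or (r or p) at every successor {a, c, d}.
    At a: Box r is true, r or p is true, so Box r or (r or p) is true.
      At a: Box r requires r at every successor {h, i}.
        At h: r is true.
        At i: r is true.
      So Box r is true at a.
    At c: Box r is false, r or p is true, so Box r or (r or p) is true.
      At c: Box r requires r at every successor {c, h, i}.
        r fails at c, so Box r is false at c.
    At d: Box r is false, r or p is true, so Box r or (r or p) is true.
      At d: Box r requires r at every successor {b, f, g, h, i}.
        r fails at f, so Box r is false at d.
So Box (Box r or (r or p)) is true at i.

Yes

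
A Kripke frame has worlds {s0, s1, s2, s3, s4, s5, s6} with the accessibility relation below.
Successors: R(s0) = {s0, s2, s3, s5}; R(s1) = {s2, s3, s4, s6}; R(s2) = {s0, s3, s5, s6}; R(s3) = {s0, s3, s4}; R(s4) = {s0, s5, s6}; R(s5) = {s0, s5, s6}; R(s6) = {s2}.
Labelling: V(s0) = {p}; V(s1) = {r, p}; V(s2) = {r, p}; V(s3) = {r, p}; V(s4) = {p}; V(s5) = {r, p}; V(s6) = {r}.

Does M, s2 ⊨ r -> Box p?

Recall that Box ψ holds at a world iff ψ holds at every accessible world, and Dia ψ holds iff ψ holds at some accessible world.
At s2: r is true, Box p is false, so r -> Box p is false.
  At s2: Box p requires p at every successor {s0, s3, s5, s6}.
    p fails at s6, so Box p is false at s2.

No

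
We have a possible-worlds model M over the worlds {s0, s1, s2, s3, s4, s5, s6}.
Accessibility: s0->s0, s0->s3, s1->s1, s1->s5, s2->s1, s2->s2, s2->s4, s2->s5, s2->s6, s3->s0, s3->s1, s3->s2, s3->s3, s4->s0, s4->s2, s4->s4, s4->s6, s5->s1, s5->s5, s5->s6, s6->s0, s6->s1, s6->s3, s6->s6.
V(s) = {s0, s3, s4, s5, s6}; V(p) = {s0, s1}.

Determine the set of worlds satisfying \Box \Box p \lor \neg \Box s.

Let φ = \Box \Box p \lor \neg \Box s. Evaluate φ at each world:
  s0 (successors {s0, s3}): φ is false.
  s1 (successors {s1, s5}): φ is true.
  s2 (successors {s1, s2, s4, s5, s6}): φ is true.
  s3 (successors {s0, s1, s2, s3}): φ is true.
  s4 (successors {s0, s2, s4, s6}): φ is true.
  s5 (successors {s1, s5, s6}): φ is true.
  s6 (successors {s0, s1, s3, s6}): φ is true.
For instance, at s4:
  At s4: \Box \Box p is false, \neg \Box s is true, so \Box \Box p \lor \neg \Box s is true.
    At s4: \Box \Box p requires \Box p at every successor {s0, s2, s4, s6}.
      \Box p fails at s0, so \Box \Box p is false at s4.
    At s4: \Box s is false, so \neg \Box s is true.
      At s4: \Box s requires s at every successor {s0, s2, s4, s6}.
        s fails at s2, so \Box s is false at s4.
Satisfying worlds: {s1, s2, s3, s4, s5, s6}

s1, s2, s3, s4, s5, s6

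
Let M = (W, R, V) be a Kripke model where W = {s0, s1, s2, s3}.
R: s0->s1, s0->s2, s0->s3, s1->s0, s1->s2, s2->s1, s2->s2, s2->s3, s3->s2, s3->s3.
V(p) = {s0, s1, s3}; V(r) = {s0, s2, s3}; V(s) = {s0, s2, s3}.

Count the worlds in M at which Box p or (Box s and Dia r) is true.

Let φ = Box p or (Box s and Dia r). Evaluate φ at each world:
  s0 (successors {s1, s2, s3}): φ is false.
  s1 (successors {s0, s2}): φ is true.
  s2 (successors {s1, s2, s3}): φ is false.
  s3 (successors {s2, s3}): φ is true.
For instance, at s0:
  At s0: Box p is false, Box s and Dia r is false, so Box p or (Box s and Dia r) is false.
    At s0: Box p requires p at every successor {s1, s2, s3}.
      p fails at s2, so Box p is false at s0.
    At s0: Box s is false, Dia r is true, so Box s and Dia r is false.
      At s0: Box s requires s at every successor {s1, s2, s3}.
        s fails at s1, so Box s is false at s0.
      At s0: Dia r requires r at some successor in {s1, s2, s3}.
        r holds at s2, so Dia r is true at s0.
Satisfying worlds: {s1, s3}

2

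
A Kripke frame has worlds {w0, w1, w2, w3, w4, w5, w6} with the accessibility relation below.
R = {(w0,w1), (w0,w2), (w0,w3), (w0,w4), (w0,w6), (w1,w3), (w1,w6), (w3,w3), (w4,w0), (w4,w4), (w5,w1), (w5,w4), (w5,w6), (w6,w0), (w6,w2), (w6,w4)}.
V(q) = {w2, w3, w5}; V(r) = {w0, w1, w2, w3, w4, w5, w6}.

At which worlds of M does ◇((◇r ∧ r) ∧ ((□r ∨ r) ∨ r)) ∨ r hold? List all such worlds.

w0, w1, w2, w3, w4, w5, w6

Let φ = ◇((◇r ∧ r) ∧ ((□r ∨ r) ∨ r)) ∨ r. Evaluate φ at each world:
  w0 (successors {w1, w2, w3, w4, w6}): φ is true.
  w1 (successors {w3, w6}): φ is true.
  w2 (successors ∅): φ is true.
  w3 (successors {w3}): φ is true.
  w4 (successors {w0, w4}): φ is true.
  w5 (successors {w1, w4, w6}): φ is true.
  w6 (successors {w0, w2, w4}): φ is true.
For instance, at w1:
  At w1: ◇((◇r ∧ r) ∧ ((□r ∨ r) ∨ r)) is true, r is true, so ◇((◇r ∧ r) ∧ ((□r ∨ r) ∨ r)) ∨ r is true.
    At w1: ◇((◇r ∧ r) ∧ ((□r ∨ r) ∨ r)) requires (◇r ∧ r) ∧ ((□r ∨ r) ∨ r) at some successor in {w3, w6}.
      (◇r ∧ r) ∧ ((□r ∨ r) ∨ r) holds at w3, so ◇((◇r ∧ r) ∧ ((□r ∨ r) ∨ r)) is true at w1.
Satisfying worlds: {w0, w1, w2, w3, w4, w5, w6}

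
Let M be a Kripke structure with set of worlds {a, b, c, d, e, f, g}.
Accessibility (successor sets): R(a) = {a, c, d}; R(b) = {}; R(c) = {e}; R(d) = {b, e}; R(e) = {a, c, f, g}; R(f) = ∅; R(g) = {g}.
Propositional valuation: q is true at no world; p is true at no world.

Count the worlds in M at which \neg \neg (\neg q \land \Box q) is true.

2

Let φ = \neg \neg (\neg q \land \Box q). Evaluate φ at each world:
  a (successors {a, c, d}): φ is false.
  b (successors ∅): φ is true.
  c (successors {e}): φ is false.
  d (successors {b, e}): φ is false.
  e (successors {a, c, f, g}): φ is false.
  f (successors ∅): φ is true.
  g (successors {g}): φ is false.
For instance, at d:
  At d: \neg (\neg q \land \Box q) is true, so \neg \neg (\neg q \land \Box q) is false.
    At d: \neg q \land \Box q is false, so \neg (\neg q \land \Box q) is true.
      At d: \neg q is true, \Box q is false, so \neg q \land \Box q is false.
Satisfying worlds: {b, f}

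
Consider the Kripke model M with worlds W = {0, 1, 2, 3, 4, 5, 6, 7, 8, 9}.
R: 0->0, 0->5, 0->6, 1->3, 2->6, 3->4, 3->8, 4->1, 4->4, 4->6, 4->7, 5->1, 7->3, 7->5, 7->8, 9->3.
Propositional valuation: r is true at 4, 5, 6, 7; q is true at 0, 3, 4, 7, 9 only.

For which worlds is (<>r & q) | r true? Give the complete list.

0, 3, 4, 5, 6, 7

Recall that <>ψ holds at a world iff ψ holds at some accessible world.
Let φ = (<>r & q) | r. Evaluate φ at each world:
  0 (successors {0, 5, 6}): φ is true.
  1 (successors {3}): φ is false.
  2 (successors {6}): φ is false.
  3 (successors {4, 8}): φ is true.
  4 (successors {1, 4, 6, 7}): φ is true.
  5 (successors {1}): φ is true.
  6 (successors ∅): φ is true.
  7 (successors {3, 5, 8}): φ is true.
  8 (successors ∅): φ is false.
  9 (successors {3}): φ is false.
For instance, at 2:
  At 2: <>r & q is false, r is false, so (<>r & q) | r is false.
    At 2: <>r is true, q is false, so <>r & q is false.
      At 2: <>r requires r at some successor in {6}.
        r holds at 6, so <>r is true at 2.
Satisfying worlds: {0, 3, 4, 5, 6, 7}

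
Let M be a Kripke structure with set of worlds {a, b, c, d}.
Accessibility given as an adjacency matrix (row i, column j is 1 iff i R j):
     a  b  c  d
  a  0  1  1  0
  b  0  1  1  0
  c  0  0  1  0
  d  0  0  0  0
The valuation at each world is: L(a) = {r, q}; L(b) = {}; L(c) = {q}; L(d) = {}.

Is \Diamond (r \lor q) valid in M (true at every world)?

No

Recall that \Diamond ψ holds at a world iff ψ holds at some accessible world.
Let φ = \Diamond (r \lor q). Evaluate φ at each world:
  a (successors {b, c}): φ is true.
  b (successors {b, c}): φ is true.
  c (successors {c}): φ is true.
  d (successors ∅): φ is false.
Detail at d (counterexample):
  At d: no accessible worlds, so \Diamond (r \lor q) is false.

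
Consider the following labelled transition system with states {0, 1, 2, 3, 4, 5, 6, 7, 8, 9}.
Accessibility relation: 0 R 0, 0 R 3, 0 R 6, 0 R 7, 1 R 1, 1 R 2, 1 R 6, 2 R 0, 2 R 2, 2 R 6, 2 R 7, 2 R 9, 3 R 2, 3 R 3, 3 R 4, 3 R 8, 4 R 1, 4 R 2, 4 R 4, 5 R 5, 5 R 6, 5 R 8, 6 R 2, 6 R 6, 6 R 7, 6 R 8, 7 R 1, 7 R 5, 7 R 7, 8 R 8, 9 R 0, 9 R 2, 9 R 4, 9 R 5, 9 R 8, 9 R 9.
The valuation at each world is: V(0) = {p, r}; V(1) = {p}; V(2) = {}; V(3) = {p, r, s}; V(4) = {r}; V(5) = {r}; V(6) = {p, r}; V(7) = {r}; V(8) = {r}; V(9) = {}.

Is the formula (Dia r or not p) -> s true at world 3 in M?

Yes

Recall that Dia ψ holds at a world iff ψ holds at some accessible world.
At 3: Dia r or not p is true, s is true, so (Dia r or not p) -> s is true.
  At 3: Dia r is true, not p is false, so Dia r or not p is true.
    At 3: Dia r requires r at some successor in {2, 3, 4, 8}.
      r holds at 3, so Dia r is true at 3.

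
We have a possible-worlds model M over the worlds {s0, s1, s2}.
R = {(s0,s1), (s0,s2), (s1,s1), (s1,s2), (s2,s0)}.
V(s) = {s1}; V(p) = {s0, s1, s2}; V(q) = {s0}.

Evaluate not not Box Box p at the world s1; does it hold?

Recall that Box ψ holds at a world iff ψ holds at every accessible world, and Dia ψ holds iff ψ holds at some accessible world.
At s1: not Box Box p is false, so not not Box Box p is true.
  At s1: Box Box p is true, so not Box Box p is false.
    At s1: Box Box p requires Box p at every successor {s1, s2}.
      At s1: Box p is true.
      At s2: Box p is true.
    So Box Box p is true at s1.

Yes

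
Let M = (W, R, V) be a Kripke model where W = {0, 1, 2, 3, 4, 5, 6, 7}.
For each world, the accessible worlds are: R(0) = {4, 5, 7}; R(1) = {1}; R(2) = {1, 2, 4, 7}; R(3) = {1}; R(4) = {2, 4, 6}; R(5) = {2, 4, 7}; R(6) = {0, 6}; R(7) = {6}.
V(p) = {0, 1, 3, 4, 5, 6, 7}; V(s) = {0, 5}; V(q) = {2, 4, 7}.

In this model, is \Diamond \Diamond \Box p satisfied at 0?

At 0: \Diamond \Diamond \Box p requires \Diamond \Box p at some successor in {4, 5, 7}.
  \Diamond \Box p holds at 4, so \Diamond \Diamond \Box p is true at 0.
    At 4: \Diamond \Box p requires \Box p at some successor in {2, 4, 6}.
      \Box p holds at 6, so \Diamond \Box p is true at 4.

Yes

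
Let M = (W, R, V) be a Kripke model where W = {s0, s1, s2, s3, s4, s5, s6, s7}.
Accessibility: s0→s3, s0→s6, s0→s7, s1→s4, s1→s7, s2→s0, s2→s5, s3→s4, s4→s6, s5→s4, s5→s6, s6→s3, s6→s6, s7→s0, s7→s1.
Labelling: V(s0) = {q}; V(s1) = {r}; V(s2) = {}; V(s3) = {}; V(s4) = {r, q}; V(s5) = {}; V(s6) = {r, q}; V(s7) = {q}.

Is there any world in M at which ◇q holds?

Recall that ◇ψ holds at a world iff ψ holds at some accessible world.
Let φ = ◇q. Evaluate φ at each world:
  s0 (successors {s3, s6, s7}): φ is true.
  s1 (successors {s4, s7}): φ is true.
  s2 (successors {s0, s5}): φ is true.
  s3 (successors {s4}): φ is true.
  s4 (successors {s6}): φ is true.
  s5 (successors {s4, s6}): φ is true.
  s6 (successors {s3, s6}): φ is true.
  s7 (successors {s0, s1}): φ is true.
Detail at s0 (witness):
  At s0: ◇q requires q at some successor in {s3, s6, s7}.
    q holds at s6, so ◇q is true at s0.

Yes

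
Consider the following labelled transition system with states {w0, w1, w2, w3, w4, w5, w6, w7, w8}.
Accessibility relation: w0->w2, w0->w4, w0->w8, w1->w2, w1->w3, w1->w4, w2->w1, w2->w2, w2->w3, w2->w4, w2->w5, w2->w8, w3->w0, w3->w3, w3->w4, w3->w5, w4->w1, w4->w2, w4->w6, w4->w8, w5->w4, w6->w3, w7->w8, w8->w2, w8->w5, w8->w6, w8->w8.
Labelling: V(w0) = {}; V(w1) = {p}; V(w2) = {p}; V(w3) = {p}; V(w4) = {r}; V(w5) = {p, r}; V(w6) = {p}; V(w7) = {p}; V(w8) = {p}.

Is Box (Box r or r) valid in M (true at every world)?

Recall that Box ψ holds at a world iff ψ holds at every accessible world, and Dia ψ holds iff ψ holds at some accessible world.
Let φ = Box (Box r or r). Evaluate φ at each world:
  w0 (successors {w2, w4, w8}): φ is false.
  w1 (successors {w2, w3, w4}): φ is false.
  w2 (successors {w1, w2, w3, w4, w5, w8}): φ is false.
  w3 (successors {w0, w3, w4, w5}): φ is false.
  w4 (successors {w1, w2, w6, w8}): φ is false.
  w5 (successors {w4}): φ is true.
  w6 (successors {w3}): φ is false.
  w7 (successors {w8}): φ is false.
  w8 (successors {w2, w5, w6, w8}): φ is false.
Detail at w0 (counterexample):
  At w0: Box (Box r or r) requires Box r or r at every successor {w2, w4, w8}.
    Box r or r fails at w2, so Box (Box r or r) is false at w0.
      At w2: Box r is false, r is false, so Box r or r is false.

No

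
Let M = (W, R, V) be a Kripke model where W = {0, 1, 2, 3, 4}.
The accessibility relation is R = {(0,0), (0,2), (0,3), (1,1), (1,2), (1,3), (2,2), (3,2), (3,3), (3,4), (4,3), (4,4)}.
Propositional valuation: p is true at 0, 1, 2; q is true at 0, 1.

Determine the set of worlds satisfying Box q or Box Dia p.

0, 1, 2

Recall that Box ψ holds at a world iff ψ holds at every accessible world, and Dia ψ holds iff ψ holds at some accessible world.
Let φ = Box q or Box Dia p. Evaluate φ at each world:
  0 (successors {0, 2, 3}): φ is true.
  1 (successors {1, 2, 3}): φ is true.
  2 (successors {2}): φ is true.
  3 (successors {2, 3, 4}): φ is false.
  4 (successors {3, 4}): φ is false.
For instance, at 0:
  At 0: Box q is false, Box Dia p is true, so Box q or Box Dia p is true.
    At 0: Box q requires q at every successor {0, 2, 3}.
      q fails at 2, so Box q is false at 0.
    At 0: Box Dia p requires Dia p at every successor {0, 2, 3}.
      At 0: Dia p is true.
      At 2: Dia p is true.
      At 3: Dia p is true.
    So Box Dia p is true at 0.
Satisfying worlds: {0, 1, 2}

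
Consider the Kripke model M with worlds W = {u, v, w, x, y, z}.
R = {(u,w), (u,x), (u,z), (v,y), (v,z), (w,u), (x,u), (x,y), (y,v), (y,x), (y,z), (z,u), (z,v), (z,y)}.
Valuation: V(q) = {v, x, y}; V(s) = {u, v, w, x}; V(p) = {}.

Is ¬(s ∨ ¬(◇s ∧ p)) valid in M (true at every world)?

Let φ = ¬(s ∨ ¬(◇s ∧ p)). Evaluate φ at each world:
  u (successors {w, x, z}): φ is false.
  v (successors {y, z}): φ is false.
  w (successors {u}): φ is false.
  x (successors {u, y}): φ is false.
  y (successors {v, x, z}): φ is false.
  z (successors {u, v, y}): φ is false.
Detail at u (counterexample):
  At u: s ∨ ¬(◇s ∧ p) is true, so ¬(s ∨ ¬(◇s ∧ p)) is false.
    At u: s is true, ¬(◇s ∧ p) is true, so s ∨ ¬(◇s ∧ p) is true.
      At u: ◇s ∧ p is false, so ¬(◇s ∧ p) is true.

No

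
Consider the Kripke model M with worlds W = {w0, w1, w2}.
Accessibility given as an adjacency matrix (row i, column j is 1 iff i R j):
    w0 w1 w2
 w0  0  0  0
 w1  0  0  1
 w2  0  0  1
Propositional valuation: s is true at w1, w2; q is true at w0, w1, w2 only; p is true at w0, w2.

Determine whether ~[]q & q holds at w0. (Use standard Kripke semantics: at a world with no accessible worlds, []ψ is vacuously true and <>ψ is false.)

No

At w0: ~[]q is false, q is true, so ~[]q & q is false.
  At w0: []q is true, so ~[]q is false.
    At w0: no accessible worlds, so []q holds vacuously.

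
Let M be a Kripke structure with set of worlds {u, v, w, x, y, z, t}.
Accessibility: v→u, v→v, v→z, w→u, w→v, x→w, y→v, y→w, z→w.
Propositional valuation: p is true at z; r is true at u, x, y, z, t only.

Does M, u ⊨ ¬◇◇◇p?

Yes

At u: ◇◇◇p is false, so ¬◇◇◇p is true.
  At u: no accessible worlds, so ◇◇◇p is false.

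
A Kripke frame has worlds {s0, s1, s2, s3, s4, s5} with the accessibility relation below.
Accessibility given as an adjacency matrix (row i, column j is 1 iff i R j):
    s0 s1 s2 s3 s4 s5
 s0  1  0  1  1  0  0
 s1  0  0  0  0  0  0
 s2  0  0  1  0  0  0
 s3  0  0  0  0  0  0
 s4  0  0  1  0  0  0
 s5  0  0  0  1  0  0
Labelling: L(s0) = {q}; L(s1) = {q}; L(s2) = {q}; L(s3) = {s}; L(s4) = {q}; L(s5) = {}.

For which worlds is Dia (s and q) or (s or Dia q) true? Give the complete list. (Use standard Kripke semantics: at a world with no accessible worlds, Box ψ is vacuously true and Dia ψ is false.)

Let φ = Dia (s and q) or (s or Dia q). Evaluate φ at each world:
  s0 (successors {s0, s2, s3}): φ is true.
  s1 (successors ∅): φ is false.
  s2 (successors {s2}): φ is true.
  s3 (successors ∅): φ is true.
  s4 (successors {s2}): φ is true.
  s5 (successors {s3}): φ is false.
For instance, at s4:
  At s4: Dia (s and q) is false, s or Dia q is true, so Dia (s and q) or (s or Dia q) is true.
    At s4: Dia (s and q) requires s and q at some successor in {s2}.
      At s2: s and q is false.
    So Dia (s and q) is false at s4.
    At s4: s is false, Dia q is true, so s or Dia q is true.
      At s4: Dia q requires q at some successor in {s2}.
        q holds at s2, so Dia q is true at s4.
Satisfying worlds: {s0, s2, s3, s4}

s0, s2, s3, s4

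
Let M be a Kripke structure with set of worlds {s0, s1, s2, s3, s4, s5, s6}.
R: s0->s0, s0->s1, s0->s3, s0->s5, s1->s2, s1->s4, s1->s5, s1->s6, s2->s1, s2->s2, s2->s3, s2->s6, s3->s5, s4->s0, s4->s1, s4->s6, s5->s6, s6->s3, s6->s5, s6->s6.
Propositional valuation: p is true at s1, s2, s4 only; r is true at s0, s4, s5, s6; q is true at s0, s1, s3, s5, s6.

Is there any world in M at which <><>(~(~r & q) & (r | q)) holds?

Yes

Recall that <>ψ holds at a world iff ψ holds at some accessible world.
Let φ = <><>(~(~r & q) & (r | q)). Evaluate φ at each world:
  s0 (successors {s0, s1, s3, s5}): φ is true.
  s1 (successors {s2, s4, s5, s6}): φ is true.
  s2 (successors {s1, s2, s3, s6}): φ is true.
  s3 (successors {s5}): φ is true.
  s4 (successors {s0, s1, s6}): φ is true.
  s5 (successors {s6}): φ is true.
  s6 (successors {s3, s5, s6}): φ is true.
Detail at s0 (witness):
  At s0: <><>(~(~r & q) & (r | q)) requires <>(~(~r & q) & (r | q)) at some successor in {s0, s1, s3, s5}.
    <>(~(~r & q) & (r | q)) holds at s0, so <><>(~(~r & q) & (r | q)) is true at s0.
      At s0: <>(~(~r & q) & (r | q)) requires ~(~r & q) & (r | q) at some successor in {s0, s1, s3, s5}.
        ~(~r & q) & (r | q) holds at s0, so <>(~(~r & q) & (r | q)) is true at s0.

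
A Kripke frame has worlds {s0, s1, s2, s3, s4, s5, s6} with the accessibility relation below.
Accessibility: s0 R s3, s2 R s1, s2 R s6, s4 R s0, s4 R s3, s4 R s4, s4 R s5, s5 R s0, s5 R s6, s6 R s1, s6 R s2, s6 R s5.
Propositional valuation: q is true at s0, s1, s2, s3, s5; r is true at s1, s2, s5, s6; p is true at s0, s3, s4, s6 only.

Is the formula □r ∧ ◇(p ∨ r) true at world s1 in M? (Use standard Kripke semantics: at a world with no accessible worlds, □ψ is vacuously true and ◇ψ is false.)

At s1: □r is true, ◇(p ∨ r) is false, so □r ∧ ◇(p ∨ r) is false.
  At s1: no accessible worlds, so □r holds vacuously.
  At s1: no accessible worlds, so ◇(p ∨ r) is false.

No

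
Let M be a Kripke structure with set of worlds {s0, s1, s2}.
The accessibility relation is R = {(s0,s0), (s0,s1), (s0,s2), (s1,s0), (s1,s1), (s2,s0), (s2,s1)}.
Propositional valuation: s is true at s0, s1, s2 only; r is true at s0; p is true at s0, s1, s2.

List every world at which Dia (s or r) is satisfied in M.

s0, s1, s2

Recall that Dia ψ holds at a world iff ψ holds at some accessible world.
Let φ = Dia (s or r). Evaluate φ at each world:
  s0 (successors {s0, s1, s2}): φ is true.
  s1 (successors {s0, s1}): φ is true.
  s2 (successors {s0, s1}): φ is true.
For instance, at s0:
  At s0: Dia (s or r) requires s or r at some successor in {s0, s1, s2}.
    s or r holds at s0, so Dia (s or r) is true at s0.
Satisfying worlds: {s0, s1, s2}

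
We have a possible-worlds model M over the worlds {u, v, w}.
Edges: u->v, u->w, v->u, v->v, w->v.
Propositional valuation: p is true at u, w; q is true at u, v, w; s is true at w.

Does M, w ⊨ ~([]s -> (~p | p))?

At w: []s -> (~p | p) is true, so ~([]s -> (~p | p)) is false.
  At w: []s is false, ~p | p is true, so []s -> (~p | p) is true.
    At w: []s requires s at every successor {v}.
      s fails at v, so []s is false at w.

No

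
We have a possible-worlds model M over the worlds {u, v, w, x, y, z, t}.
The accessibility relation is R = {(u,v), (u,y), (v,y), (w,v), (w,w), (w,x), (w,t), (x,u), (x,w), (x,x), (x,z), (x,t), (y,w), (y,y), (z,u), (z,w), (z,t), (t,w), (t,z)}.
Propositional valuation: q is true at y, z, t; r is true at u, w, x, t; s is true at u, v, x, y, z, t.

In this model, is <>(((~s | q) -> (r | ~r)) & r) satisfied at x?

At x: <>(((~s | q) -> (r | ~r)) & r) requires ((~s | q) -> (r | ~r)) & r at some successor in {u, w, x, z, t}.
  ((~s | q) -> (r | ~r)) & r holds at u, so <>(((~s | q) -> (r | ~r)) & r) is true at x.

Yes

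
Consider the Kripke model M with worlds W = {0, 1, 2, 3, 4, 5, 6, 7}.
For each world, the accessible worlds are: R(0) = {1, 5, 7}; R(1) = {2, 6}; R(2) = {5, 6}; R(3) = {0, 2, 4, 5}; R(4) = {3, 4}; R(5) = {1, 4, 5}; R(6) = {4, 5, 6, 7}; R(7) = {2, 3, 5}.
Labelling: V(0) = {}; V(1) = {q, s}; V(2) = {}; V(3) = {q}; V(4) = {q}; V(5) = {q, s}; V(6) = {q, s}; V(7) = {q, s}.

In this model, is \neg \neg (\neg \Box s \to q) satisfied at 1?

Recall that \Box ψ holds at a world iff ψ holds at every accessible world, and \Diamond ψ holds iff ψ holds at some accessible world.
At 1: \neg (\neg \Box s \to q) is false, so \neg \neg (\neg \Box s \to q) is true.
  At 1: \neg \Box s \to q is true, so \neg (\neg \Box s \to q) is false.
    At 1: \neg \Box s is true, q is true, so \neg \Box s \to q is true.
      At 1: \Box s is false, so \neg \Box s is true.

Yes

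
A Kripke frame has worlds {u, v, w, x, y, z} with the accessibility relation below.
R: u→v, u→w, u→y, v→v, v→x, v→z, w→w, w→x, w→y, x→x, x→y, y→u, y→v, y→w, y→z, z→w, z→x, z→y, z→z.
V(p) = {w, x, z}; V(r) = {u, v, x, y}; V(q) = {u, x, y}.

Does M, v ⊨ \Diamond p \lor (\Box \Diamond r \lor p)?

Yes

At v: \Diamond p is true, \Box \Diamond r \lor p is true, so \Diamond p \lor (\Box \Diamond r \lor p) is true.
  At v: \Diamond p requires p at some successor in {v, x, z}.
    p holds at x, so \Diamond p is true at v.
  At v: \Box \Diamond r is true, p is false, so \Box \Diamond r \lor p is true.
    At v: \Box \Diamond r requires \Diamond r at every successor {v, x, z}.
      At v: \Diamond r is true.
      At x: \Diamond r is true.
      At z: \Diamond r is true.
    So \Box \Diamond r is true at v.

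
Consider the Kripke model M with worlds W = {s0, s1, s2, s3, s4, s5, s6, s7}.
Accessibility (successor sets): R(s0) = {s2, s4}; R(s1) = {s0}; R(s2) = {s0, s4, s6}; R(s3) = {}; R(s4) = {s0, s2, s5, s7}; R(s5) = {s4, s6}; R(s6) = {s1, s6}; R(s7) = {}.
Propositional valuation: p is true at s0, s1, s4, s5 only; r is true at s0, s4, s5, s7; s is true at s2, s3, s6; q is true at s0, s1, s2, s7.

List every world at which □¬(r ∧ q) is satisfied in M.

s0, s3, s5, s6, s7

Let φ = □¬(r ∧ q). Evaluate φ at each world:
  s0 (successors {s2, s4}): φ is true.
  s1 (successors {s0}): φ is false.
  s2 (successors {s0, s4, s6}): φ is false.
  s3 (successors ∅): φ is true.
  s4 (successors {s0, s2, s5, s7}): φ is false.
  s5 (successors {s4, s6}): φ is true.
  s6 (successors {s1, s6}): φ is true.
  s7 (successors ∅): φ is true.
For instance, at s6:
  At s6: □¬(r ∧ q) requires ¬(r ∧ q) at every successor {s1, s6}.
    At s1: ¬(r ∧ q) is true.
    At s6: ¬(r ∧ q) is true.
  So □¬(r ∧ q) is true at s6.
Satisfying worlds: {s0, s3, s5, s6, s7}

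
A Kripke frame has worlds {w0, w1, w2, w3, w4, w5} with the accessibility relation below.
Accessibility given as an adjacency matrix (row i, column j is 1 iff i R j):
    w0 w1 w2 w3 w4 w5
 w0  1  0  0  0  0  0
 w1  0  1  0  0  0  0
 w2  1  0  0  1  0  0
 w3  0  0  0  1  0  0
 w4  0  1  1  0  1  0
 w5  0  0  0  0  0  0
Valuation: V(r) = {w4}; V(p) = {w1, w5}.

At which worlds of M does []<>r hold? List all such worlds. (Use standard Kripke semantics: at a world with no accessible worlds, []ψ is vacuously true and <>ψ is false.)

w5

Recall that []ψ holds at a world iff ψ holds at every accessible world, and <>ψ holds iff ψ holds at some accessible world.
Let φ = []<>r. Evaluate φ at each world:
  w0 (successors {w0}): φ is false.
  w1 (successors {w1}): φ is false.
  w2 (successors {w0, w3}): φ is false.
  w3 (successors {w3}): φ is false.
  w4 (successors {w1, w2, w4}): φ is false.
  w5 (successors ∅): φ is true.
For instance, at w2:
  At w2: []<>r requires <>r at every successor {w0, w3}.
    <>r fails at w0, so []<>r is false at w2.
      At w0: <>r requires r at some successor in {w0}.
        At w0: r is false.
      So <>r is false at w0.
Satisfying worlds: {w5}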